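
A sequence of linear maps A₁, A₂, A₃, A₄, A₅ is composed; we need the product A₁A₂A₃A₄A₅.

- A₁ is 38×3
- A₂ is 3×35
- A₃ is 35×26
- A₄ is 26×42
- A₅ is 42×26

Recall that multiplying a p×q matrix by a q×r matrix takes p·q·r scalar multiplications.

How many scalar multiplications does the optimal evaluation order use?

Adjacent pairs: A₁A₂ = 38·3·35 = 3990; A₂A₃ = 3·35·26 = 2730; A₃A₄ = 35·26·42 = 38220; A₄A₅ = 26·42·26 = 28392.
Length 3: A₁..A₃: k=1: 0+2730+38·3·26=5694; k=2: 3990+0+38·35·26=38570 → min 5694 | A₂..A₄: k=2: 0+38220+3·35·42=42630; k=3: 2730+0+3·26·42=6006 → min 6006 | A₃..A₅: k=3: 0+28392+35·26·26=52052; k=4: 38220+0+35·42·26=76440 → min 52052.
Length 4: A₁..A₄: k=1: 0+6006+38·3·42=10794; k=2: 3990+38220+38·35·42=98070; k=3: 5694+0+38·26·42=47190 → min 10794 | A₂..A₅: k=2: 0+52052+3·35·26=54782; k=3: 2730+28392+3·26·26=33150; k=4: 6006+0+3·42·26=9282 → min 9282.
Length 5: A₁..A₅: k=1: 0+9282+38·3·26=12246; k=2: 3990+52052+38·35·26=90622; k=3: 5694+28392+38·26·26=59774; k=4: 10794+0+38·42·26=52290 → min 12246.
Optimal order: (A₁(((A₂A₃)A₄)A₅)) with cost 12246.

12246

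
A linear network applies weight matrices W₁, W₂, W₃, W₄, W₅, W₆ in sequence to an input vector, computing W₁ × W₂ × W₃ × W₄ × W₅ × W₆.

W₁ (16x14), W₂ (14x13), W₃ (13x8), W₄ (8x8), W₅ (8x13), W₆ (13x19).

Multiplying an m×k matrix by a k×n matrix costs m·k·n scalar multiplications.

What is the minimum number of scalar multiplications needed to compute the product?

Adjacent pairs: W₁W₂ = 16·14·13 = 2912; W₂W₃ = 14·13·8 = 1456; W₃W₄ = 13·8·8 = 832; W₄W₅ = 8·8·13 = 832; W₅W₆ = 8·13·19 = 1976.
Length 3: W₁..W₃: k=1: 0+1456+16·14·8=3248; k=2: 2912+0+16·13·8=4576 → min 3248 | W₂..W₄: k=2: 0+832+14·13·8=2288; k=3: 1456+0+14·8·8=2352 → min 2288 | W₃..W₅: k=3: 0+832+13·8·13=2184; k=4: 832+0+13·8·13=2184 → min 2184 | W₄..W₆: k=4: 0+1976+8·8·19=3192; k=5: 832+0+8·13·19=2808 → min 2808.
Length 4: W₁..W₄: k=1: 0+2288+16·14·8=4080; k=2: 2912+832+16·13·8=5408; k=3: 3248+0+16·8·8=4272 → min 4080 | W₂..W₅: k=2: 0+2184+14·13·13=4550; k=3: 1456+832+14·8·13=3744; k=4: 2288+0+14·8·13=3744 → min 3744 | W₃..W₆: k=3: 0+2808+13·8·19=4784; k=4: 832+1976+13·8·19=4784; k=5: 2184+0+13·13·19=5395 → min 4784.
Length 5: W₁..W₅: k=1: 0+3744+16·14·13=6656; k=2: 2912+2184+16·13·13=7800; k=3: 3248+832+16·8·13=5744; k=4: 4080+0+16·8·13=5744 → min 5744 | W₂..W₆: k=2: 0+4784+14·13·19=8242; k=3: 1456+2808+14·8·19=6392; k=4: 2288+1976+14·8·19=6392; k=5: 3744+0+14·13·19=7202 → min 6392.
Length 6: W₁..W₆: k=1: 0+6392+16·14·19=10648; k=2: 2912+4784+16·13·19=11648; k=3: 3248+2808+16·8·19=8488; k=4: 4080+1976+16·8·19=8488; k=5: 5744+0+16·13·19=9696 → min 8488.
Optimal order: ((W₁ × (W₂ × W₃)) × ((W₄ × W₅) × W₆)) with cost 8488.

8488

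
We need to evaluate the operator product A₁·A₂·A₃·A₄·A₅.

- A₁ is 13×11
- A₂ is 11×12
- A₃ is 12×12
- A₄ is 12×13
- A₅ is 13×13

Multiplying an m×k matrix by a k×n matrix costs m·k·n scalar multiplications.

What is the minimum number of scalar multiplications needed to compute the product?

Adjacent pairs: A₁A₂ = 13·11·12 = 1716; A₂A₃ = 11·12·12 = 1584; A₃A₄ = 12·12·13 = 1872; A₄A₅ = 12·13·13 = 2028.
Length 3: A₁..A₃: k=1: 0+1584+13·11·12=3300; k=2: 1716+0+13·12·12=3588 → min 3300 | A₂..A₄: k=2: 0+1872+11·12·13=3588; k=3: 1584+0+11·12·13=3300 → min 3300 | A₃..A₅: k=3: 0+2028+12·12·13=3900; k=4: 1872+0+12·13·13=3900 → min 3900.
Length 4: A₁..A₄: k=1: 0+3300+13·11·13=5159; k=2: 1716+1872+13·12·13=5616; k=3: 3300+0+13·12·13=5328 → min 5159 | A₂..A₅: k=2: 0+3900+11·12·13=5616; k=3: 1584+2028+11·12·13=5328; k=4: 3300+0+11·13·13=5159 → min 5159.
Length 5: A₁..A₅: k=1: 0+5159+13·11·13=7018; k=2: 1716+3900+13·12·13=7644; k=3: 3300+2028+13·12·13=7356; k=4: 5159+0+13·13·13=7356 → min 7018.
Optimal order: (A₁·(((A₂·A₃)·A₄)·A₅)) with cost 7018.

7018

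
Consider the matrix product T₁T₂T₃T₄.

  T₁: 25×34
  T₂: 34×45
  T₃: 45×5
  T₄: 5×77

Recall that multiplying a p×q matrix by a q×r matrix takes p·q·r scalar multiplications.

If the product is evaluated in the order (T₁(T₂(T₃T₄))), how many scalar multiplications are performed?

(T₃T₄): 45×5 by 5×77 → 45×77, cost 45·5·77 = 17325
(T₂(T₃T₄)): 34×45 by 45×77 → 34×77, cost 34·45·77 = 117810; cumulative 135135
(T₁(T₂(T₃T₄))): 25×34 by 34×77 → 25×77, cost 25·34·77 = 65450; cumulative 200585
Total: 200585 scalar multiplications.

200585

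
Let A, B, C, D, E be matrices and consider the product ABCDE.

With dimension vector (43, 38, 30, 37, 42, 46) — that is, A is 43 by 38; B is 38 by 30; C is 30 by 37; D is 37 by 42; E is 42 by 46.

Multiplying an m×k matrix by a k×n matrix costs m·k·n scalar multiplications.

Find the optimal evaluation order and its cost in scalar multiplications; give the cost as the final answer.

212940

Adjacent pairs: AB = 43·38·30 = 49020; BC = 38·30·37 = 42180; CD = 30·37·42 = 46620; DE = 37·42·46 = 71484.
Length 3: A..C: k=1: 0+42180+43·38·37=102638; k=2: 49020+0+43·30·37=96750 → min 96750 | B..D: k=2: 0+46620+38·30·42=94500; k=3: 42180+0+38·37·42=101232 → min 94500 | C..E: k=3: 0+71484+30·37·46=122544; k=4: 46620+0+30·42·46=104580 → min 104580.
Length 4: A..D: k=1: 0+94500+43·38·42=163128; k=2: 49020+46620+43·30·42=149820; k=3: 96750+0+43·37·42=163572 → min 149820 | B..E: k=2: 0+104580+38·30·46=157020; k=3: 42180+71484+38·37·46=178340; k=4: 94500+0+38·42·46=167916 → min 157020.
Length 5: A..E: k=1: 0+157020+43·38·46=232184; k=2: 49020+104580+43·30·46=212940; k=3: 96750+71484+43·37·46=241420; k=4: 149820+0+43·42·46=232896 → min 212940.
Optimal parenthesization: ((AB)((CD)E)) with cost 212940.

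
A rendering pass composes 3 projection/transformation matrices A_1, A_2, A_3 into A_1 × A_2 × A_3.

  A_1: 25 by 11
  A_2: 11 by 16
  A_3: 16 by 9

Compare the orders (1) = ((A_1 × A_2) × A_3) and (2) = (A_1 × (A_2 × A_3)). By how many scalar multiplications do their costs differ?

3941

Order (1) = ((A_1 × A_2) × A_3): (A_1 × A_2): 25×11 by 11×16 → 25×16, cost 25·11·16 = 4400; ((A_1 × A_2) × A_3): 25×16 by 16×9 → 25×9, cost 25·16·9 = 3600; cumulative 8000. Total 8000.
Order (2) = (A_1 × (A_2 × A_3)): (A_2 × A_3): 11×16 by 16×9 → 11×9, cost 11·16·9 = 1584; (A_1 × (A_2 × A_3)): 25×11 by 11×9 → 25×9, cost 25·11·9 = 2475; cumulative 4059. Total 4059.
Difference: |8000 − 4059| = 3941.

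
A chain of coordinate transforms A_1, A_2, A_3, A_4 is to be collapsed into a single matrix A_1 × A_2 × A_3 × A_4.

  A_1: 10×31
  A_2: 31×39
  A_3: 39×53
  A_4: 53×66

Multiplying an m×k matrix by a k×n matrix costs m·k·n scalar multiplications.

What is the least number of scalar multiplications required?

Adjacent pairs: A_1A_2 = 10·31·39 = 12090; A_2A_3 = 31·39·53 = 64077; A_3A_4 = 39·53·66 = 136422.
Length 3: A_1..A_3: k=1: 0+64077+10·31·53=80507; k=2: 12090+0+10·39·53=32760 → min 32760 | A_2..A_4: k=2: 0+136422+31·39·66=216216; k=3: 64077+0+31·53·66=172515 → min 172515.
Length 4: A_1..A_4: k=1: 0+172515+10·31·66=192975; k=2: 12090+136422+10·39·66=174252; k=3: 32760+0+10·53·66=67740 → min 67740.
Optimal order: (((A_1 × A_2) × A_3) × A_4) with cost 67740.

67740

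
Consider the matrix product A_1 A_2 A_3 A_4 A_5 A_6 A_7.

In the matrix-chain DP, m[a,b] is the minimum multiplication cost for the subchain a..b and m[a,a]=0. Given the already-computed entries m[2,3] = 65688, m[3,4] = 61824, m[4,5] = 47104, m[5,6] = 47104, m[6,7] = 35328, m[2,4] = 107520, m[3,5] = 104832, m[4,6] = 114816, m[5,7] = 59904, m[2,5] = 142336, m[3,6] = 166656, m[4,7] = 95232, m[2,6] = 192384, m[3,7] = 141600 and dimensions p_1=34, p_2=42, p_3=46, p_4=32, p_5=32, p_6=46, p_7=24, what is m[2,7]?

175872

m[2,7] = min over k∈[2,6] of m[2,k]+m[k+1,7]+p_{1}·p_k·p_{7}.
k=2: 0 + 141600 + 34·42·24 = 175872; k=3: 65688 + 95232 + 34·46·24 = 198456; k=4: 107520 + 59904 + 34·32·24 = 193536; k=5: 142336 + 35328 + 34·32·24 = 203776; k=6: 192384 + 0 + 34·46·24 = 229920.
Minimum: 175872 at k=2.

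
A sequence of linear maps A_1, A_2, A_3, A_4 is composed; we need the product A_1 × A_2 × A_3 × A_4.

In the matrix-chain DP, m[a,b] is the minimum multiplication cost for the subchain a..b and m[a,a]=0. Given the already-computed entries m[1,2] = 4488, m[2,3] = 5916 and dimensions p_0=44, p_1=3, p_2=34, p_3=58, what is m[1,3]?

13572

m[1,3] = min over k∈[1,2] of m[1,k]+m[k+1,3]+p_{0}·p_k·p_{3}.
k=1: 0 + 5916 + 44·3·58 = 13572; k=2: 4488 + 0 + 44·34·58 = 91256.
Minimum: 13572 at k=1.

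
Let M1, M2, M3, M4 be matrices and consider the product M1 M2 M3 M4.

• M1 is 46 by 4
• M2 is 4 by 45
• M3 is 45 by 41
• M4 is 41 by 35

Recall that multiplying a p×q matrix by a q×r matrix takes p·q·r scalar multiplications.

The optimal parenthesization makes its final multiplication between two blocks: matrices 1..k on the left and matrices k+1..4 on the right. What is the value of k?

Adjacent pairs: M1M2 = 46·4·45 = 8280; M2M3 = 4·45·41 = 7380; M3M4 = 45·41·35 = 64575.
Length 3: M1..M3: k=1: 0+7380+46·4·41=14924; k=2: 8280+0+46·45·41=93150 → min 14924 | M2..M4: k=2: 0+64575+4·45·35=70875; k=3: 7380+0+4·41·35=13120 → min 13120.
Top-level splits: k=1: (M1..M1)·(M2..M4) → 0+13120+46·4·35 = 19560; k=2: (M1..M2)·(M3..M4) → 8280+64575+46·45·35 = 145305; k=3: (M1..M3)·(M4..M4) → 14924+0+46·41·35 = 80934.
Best split is after M1, i.e. k = 1.

1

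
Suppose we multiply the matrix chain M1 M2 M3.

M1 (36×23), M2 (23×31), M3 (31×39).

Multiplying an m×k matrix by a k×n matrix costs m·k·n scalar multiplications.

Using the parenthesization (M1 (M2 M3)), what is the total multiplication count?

(M2 M3): 23×31 by 31×39 → 23×39, cost 23·31·39 = 27807
(M1 (M2 M3)): 36×23 by 23×39 → 36×39, cost 36·23·39 = 32292; cumulative 60099
Total: 60099 scalar multiplications.

60099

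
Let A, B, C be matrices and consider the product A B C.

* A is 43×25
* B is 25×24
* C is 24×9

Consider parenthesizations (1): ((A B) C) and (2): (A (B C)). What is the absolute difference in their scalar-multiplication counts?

Order (1) = ((A B) C): (A B): 43×25 by 25×24 → 43×24, cost 43·25·24 = 25800; ((A B) C): 43×24 by 24×9 → 43×9, cost 43·24·9 = 9288; cumulative 35088. Total 35088.
Order (2) = (A (B C)): (B C): 25×24 by 24×9 → 25×9, cost 25·24·9 = 5400; (A (B C)): 43×25 by 25×9 → 43×9, cost 43·25·9 = 9675; cumulative 15075. Total 15075.
Difference: |35088 − 15075| = 20013.

20013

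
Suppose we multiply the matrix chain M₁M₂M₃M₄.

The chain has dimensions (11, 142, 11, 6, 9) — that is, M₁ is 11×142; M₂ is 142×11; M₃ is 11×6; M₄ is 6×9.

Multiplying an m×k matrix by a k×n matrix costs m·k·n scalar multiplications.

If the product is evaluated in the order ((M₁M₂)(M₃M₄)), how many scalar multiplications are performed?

(M₁M₂): 11×142 by 142×11 → 11×11, cost 11·142·11 = 17182
(M₃M₄): 11×6 by 6×9 → 11×9, cost 11·6·9 = 594
((M₁M₂)(M₃M₄)): 11×11 by 11×9 → 11×9, cost 11·11·9 = 1089; cumulative 18865
Total: 18865 scalar multiplications.

18865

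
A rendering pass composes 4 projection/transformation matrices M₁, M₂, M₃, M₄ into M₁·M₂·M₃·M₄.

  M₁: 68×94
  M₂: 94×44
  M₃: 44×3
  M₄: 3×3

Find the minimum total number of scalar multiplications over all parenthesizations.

Adjacent pairs: M₁M₂ = 68·94·44 = 281248; M₂M₃ = 94·44·3 = 12408; M₃M₄ = 44·3·3 = 396.
Length 3: M₁..M₃: k=1: 0+12408+68·94·3=31584; k=2: 281248+0+68·44·3=290224 → min 31584 | M₂..M₄: k=2: 0+396+94·44·3=12804; k=3: 12408+0+94·3·3=13254 → min 12804.
Length 4: M₁..M₄: k=1: 0+12804+68·94·3=31980; k=2: 281248+396+68·44·3=290620; k=3: 31584+0+68·3·3=32196 → min 31980.
Optimal order: (M₁·(M₂·(M₃·M₄))) with cost 31980.

31980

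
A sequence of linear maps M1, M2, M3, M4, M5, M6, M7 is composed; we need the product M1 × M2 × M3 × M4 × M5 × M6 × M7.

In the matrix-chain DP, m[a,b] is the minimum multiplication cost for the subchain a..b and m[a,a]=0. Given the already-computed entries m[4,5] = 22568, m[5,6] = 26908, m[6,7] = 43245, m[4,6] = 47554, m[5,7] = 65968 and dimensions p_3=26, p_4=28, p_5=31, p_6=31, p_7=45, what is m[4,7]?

m[4,7] = min over k∈[4,6] of m[4,k]+m[k+1,7]+p_{3}·p_k·p_{7}.
k=4: 0 + 65968 + 26·28·45 = 98728; k=5: 22568 + 43245 + 26·31·45 = 102083; k=6: 47554 + 0 + 26·31·45 = 83824.
Minimum: 83824 at k=6.

83824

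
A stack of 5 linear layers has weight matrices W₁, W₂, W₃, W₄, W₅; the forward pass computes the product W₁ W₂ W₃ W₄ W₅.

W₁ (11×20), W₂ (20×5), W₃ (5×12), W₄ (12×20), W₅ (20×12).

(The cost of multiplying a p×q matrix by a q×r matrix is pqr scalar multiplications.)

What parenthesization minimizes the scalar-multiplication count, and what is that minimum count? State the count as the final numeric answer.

Adjacent pairs: W₁W₂ = 11·20·5 = 1100; W₂W₃ = 20·5·12 = 1200; W₃W₄ = 5·12·20 = 1200; W₄W₅ = 12·20·12 = 2880.
Length 3: W₁..W₃: k=1: 0+1200+11·20·12=3840; k=2: 1100+0+11·5·12=1760 → min 1760 | W₂..W₄: k=2: 0+1200+20·5·20=3200; k=3: 1200+0+20·12·20=6000 → min 3200 | W₃..W₅: k=3: 0+2880+5·12·12=3600; k=4: 1200+0+5·20·12=2400 → min 2400.
Length 4: W₁..W₄: k=1: 0+3200+11·20·20=7600; k=2: 1100+1200+11·5·20=3400; k=3: 1760+0+11·12·20=4400 → min 3400 | W₂..W₅: k=2: 0+2400+20·5·12=3600; k=3: 1200+2880+20·12·12=6960; k=4: 3200+0+20·20·12=8000 → min 3600.
Length 5: W₁..W₅: k=1: 0+3600+11·20·12=6240; k=2: 1100+2400+11·5·12=4160; k=3: 1760+2880+11·12·12=6224; k=4: 3400+0+11·20·12=6040 → min 4160.
Optimal parenthesization: ((W₁ W₂) ((W₃ W₄) W₅)) with cost 4160.

4160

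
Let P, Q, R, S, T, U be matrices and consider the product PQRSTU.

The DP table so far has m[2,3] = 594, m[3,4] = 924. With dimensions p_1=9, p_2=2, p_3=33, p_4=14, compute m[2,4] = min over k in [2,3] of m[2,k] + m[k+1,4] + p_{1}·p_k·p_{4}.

m[2,4] = min over k∈[2,3] of m[2,k]+m[k+1,4]+p_{1}·p_k·p_{4}.
k=2: 0 + 924 + 9·2·14 = 1176; k=3: 594 + 0 + 9·33·14 = 4752.
Minimum: 1176 at k=2.

1176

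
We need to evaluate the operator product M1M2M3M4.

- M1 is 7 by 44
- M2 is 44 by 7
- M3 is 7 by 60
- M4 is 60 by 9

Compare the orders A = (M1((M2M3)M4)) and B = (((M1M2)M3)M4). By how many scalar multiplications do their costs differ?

36136

Order A = (M1((M2M3)M4)): (M2M3): 44×7 by 7×60 → 44×60, cost 44·7·60 = 18480; ((M2M3)M4): 44×60 by 60×9 → 44×9, cost 44·60·9 = 23760; cumulative 42240; (M1((M2M3)M4)): 7×44 by 44×9 → 7×9, cost 7·44·9 = 2772; cumulative 45012. Total 45012.
Order B = (((M1M2)M3)M4): (M1M2): 7×44 by 44×7 → 7×7, cost 7·44·7 = 2156; ((M1M2)M3): 7×7 by 7×60 → 7×60, cost 7·7·60 = 2940; cumulative 5096; (((M1M2)M3)M4): 7×60 by 60×9 → 7×9, cost 7·60·9 = 3780; cumulative 8876. Total 8876.
Difference: |45012 − 8876| = 36136.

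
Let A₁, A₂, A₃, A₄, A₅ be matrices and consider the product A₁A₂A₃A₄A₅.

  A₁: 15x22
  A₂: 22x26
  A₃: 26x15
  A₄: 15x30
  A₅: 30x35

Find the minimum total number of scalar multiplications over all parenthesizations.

Adjacent pairs: A₁A₂ = 15·22·26 = 8580; A₂A₃ = 22·26·15 = 8580; A₃A₄ = 26·15·30 = 11700; A₄A₅ = 15·30·35 = 15750.
Length 3: A₁..A₃: k=1: 0+8580+15·22·15=13530; k=2: 8580+0+15·26·15=14430 → min 13530 | A₂..A₄: k=2: 0+11700+22·26·30=28860; k=3: 8580+0+22·15·30=18480 → min 18480 | A₃..A₅: k=3: 0+15750+26·15·35=29400; k=4: 11700+0+26·30·35=39000 → min 29400.
Length 4: A₁..A₄: k=1: 0+18480+15·22·30=28380; k=2: 8580+11700+15·26·30=31980; k=3: 13530+0+15·15·30=20280 → min 20280 | A₂..A₅: k=2: 0+29400+22·26·35=49420; k=3: 8580+15750+22·15·35=35880; k=4: 18480+0+22·30·35=41580 → min 35880.
Length 5: A₁..A₅: k=1: 0+35880+15·22·35=47430; k=2: 8580+29400+15·26·35=51630; k=3: 13530+15750+15·15·35=37155; k=4: 20280+0+15·30·35=36030 → min 36030.
Optimal order: (((A₁(A₂A₃))A₄)A₅) with cost 36030.

36030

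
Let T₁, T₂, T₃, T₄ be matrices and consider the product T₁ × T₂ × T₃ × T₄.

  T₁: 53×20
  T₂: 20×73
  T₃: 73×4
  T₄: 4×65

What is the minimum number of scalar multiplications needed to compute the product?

Adjacent pairs: T₁T₂ = 53·20·73 = 77380; T₂T₃ = 20·73·4 = 5840; T₃T₄ = 73·4·65 = 18980.
Length 3: T₁..T₃: k=1: 0+5840+53·20·4=10080; k=2: 77380+0+53·73·4=92856 → min 10080 | T₂..T₄: k=2: 0+18980+20·73·65=113880; k=3: 5840+0+20·4·65=11040 → min 11040.
Length 4: T₁..T₄: k=1: 0+11040+53·20·65=79940; k=2: 77380+18980+53·73·65=347845; k=3: 10080+0+53·4·65=23860 → min 23860.
Optimal order: ((T₁ × (T₂ × T₃)) × T₄) with cost 23860.

23860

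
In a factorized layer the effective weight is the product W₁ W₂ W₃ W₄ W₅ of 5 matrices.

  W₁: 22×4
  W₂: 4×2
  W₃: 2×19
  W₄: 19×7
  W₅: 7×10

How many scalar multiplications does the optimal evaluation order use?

Adjacent pairs: W₁W₂ = 22·4·2 = 176; W₂W₃ = 4·2·19 = 152; W₃W₄ = 2·19·7 = 266; W₄W₅ = 19·7·10 = 1330.
Length 3: W₁..W₃: k=1: 0+152+22·4·19=1824; k=2: 176+0+22·2·19=1012 → min 1012 | W₂..W₄: k=2: 0+266+4·2·7=322; k=3: 152+0+4·19·7=684 → min 322 | W₃..W₅: k=3: 0+1330+2·19·10=1710; k=4: 266+0+2·7·10=406 → min 406.
Length 4: W₁..W₄: k=1: 0+322+22·4·7=938; k=2: 176+266+22·2·7=750; k=3: 1012+0+22·19·7=3938 → min 750 | W₂..W₅: k=2: 0+406+4·2·10=486; k=3: 152+1330+4·19·10=2242; k=4: 322+0+4·7·10=602 → min 486.
Length 5: W₁..W₅: k=1: 0+486+22·4·10=1366; k=2: 176+406+22·2·10=1022; k=3: 1012+1330+22·19·10=6522; k=4: 750+0+22·7·10=2290 → min 1022.
Optimal order: ((W₁ W₂) ((W₃ W₄) W₅)) with cost 1022.

1022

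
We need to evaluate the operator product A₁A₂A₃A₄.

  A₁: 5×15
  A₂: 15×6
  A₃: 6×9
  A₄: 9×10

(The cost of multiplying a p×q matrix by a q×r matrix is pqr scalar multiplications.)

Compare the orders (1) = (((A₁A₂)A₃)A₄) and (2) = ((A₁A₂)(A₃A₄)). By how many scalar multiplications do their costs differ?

Order (1) = (((A₁A₂)A₃)A₄): (A₁A₂): 5×15 by 15×6 → 5×6, cost 5·15·6 = 450; ((A₁A₂)A₃): 5×6 by 6×9 → 5×9, cost 5·6·9 = 270; cumulative 720; (((A₁A₂)A₃)A₄): 5×9 by 9×10 → 5×10, cost 5·9·10 = 450; cumulative 1170. Total 1170.
Order (2) = ((A₁A₂)(A₃A₄)): (A₁A₂): 5×15 by 15×6 → 5×6, cost 5·15·6 = 450; (A₃A₄): 6×9 by 9×10 → 6×10, cost 6·9·10 = 540; ((A₁A₂)(A₃A₄)): 5×6 by 6×10 → 5×10, cost 5·6·10 = 300; cumulative 1290. Total 1290.
Difference: |1170 − 1290| = 120.

120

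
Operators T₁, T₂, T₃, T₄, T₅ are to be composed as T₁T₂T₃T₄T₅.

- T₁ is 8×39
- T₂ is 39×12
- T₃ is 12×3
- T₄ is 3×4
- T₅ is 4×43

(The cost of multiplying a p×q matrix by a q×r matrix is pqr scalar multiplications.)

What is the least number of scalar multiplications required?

3812

Adjacent pairs: T₁T₂ = 8·39·12 = 3744; T₂T₃ = 39·12·3 = 1404; T₃T₄ = 12·3·4 = 144; T₄T₅ = 3·4·43 = 516.
Length 3: T₁..T₃: k=1: 0+1404+8·39·3=2340; k=2: 3744+0+8·12·3=4032 → min 2340 | T₂..T₄: k=2: 0+144+39·12·4=2016; k=3: 1404+0+39·3·4=1872 → min 1872 | T₃..T₅: k=3: 0+516+12·3·43=2064; k=4: 144+0+12·4·43=2208 → min 2064.
Length 4: T₁..T₄: k=1: 0+1872+8·39·4=3120; k=2: 3744+144+8·12·4=4272; k=3: 2340+0+8·3·4=2436 → min 2436 | T₂..T₅: k=2: 0+2064+39·12·43=22188; k=3: 1404+516+39·3·43=6951; k=4: 1872+0+39·4·43=8580 → min 6951.
Length 5: T₁..T₅: k=1: 0+6951+8·39·43=20367; k=2: 3744+2064+8·12·43=9936; k=3: 2340+516+8·3·43=3888; k=4: 2436+0+8·4·43=3812 → min 3812.
Optimal order: (((T₁(T₂T₃))T₄)T₅) with cost 3812.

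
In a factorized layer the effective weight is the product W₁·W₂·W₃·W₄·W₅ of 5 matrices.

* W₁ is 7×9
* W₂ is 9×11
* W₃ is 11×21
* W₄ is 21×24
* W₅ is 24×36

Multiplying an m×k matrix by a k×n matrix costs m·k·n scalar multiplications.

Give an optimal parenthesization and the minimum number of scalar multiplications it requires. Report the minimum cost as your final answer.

Adjacent pairs: W₁W₂ = 7·9·11 = 693; W₂W₃ = 9·11·21 = 2079; W₃W₄ = 11·21·24 = 5544; W₄W₅ = 21·24·36 = 18144.
Length 3: W₁..W₃: k=1: 0+2079+7·9·21=3402; k=2: 693+0+7·11·21=2310 → min 2310 | W₂..W₄: k=2: 0+5544+9·11·24=7920; k=3: 2079+0+9·21·24=6615 → min 6615 | W₃..W₅: k=3: 0+18144+11·21·36=26460; k=4: 5544+0+11·24·36=15048 → min 15048.
Length 4: W₁..W₄: k=1: 0+6615+7·9·24=8127; k=2: 693+5544+7·11·24=8085; k=3: 2310+0+7·21·24=5838 → min 5838 | W₂..W₅: k=2: 0+15048+9·11·36=18612; k=3: 2079+18144+9·21·36=27027; k=4: 6615+0+9·24·36=14391 → min 14391.
Length 5: W₁..W₅: k=1: 0+14391+7·9·36=16659; k=2: 693+15048+7·11·36=18513; k=3: 2310+18144+7·21·36=25746; k=4: 5838+0+7·24·36=11886 → min 11886.
Optimal parenthesization: ((((W₁·W₂)·W₃)·W₄)·W₅) with cost 11886.

11886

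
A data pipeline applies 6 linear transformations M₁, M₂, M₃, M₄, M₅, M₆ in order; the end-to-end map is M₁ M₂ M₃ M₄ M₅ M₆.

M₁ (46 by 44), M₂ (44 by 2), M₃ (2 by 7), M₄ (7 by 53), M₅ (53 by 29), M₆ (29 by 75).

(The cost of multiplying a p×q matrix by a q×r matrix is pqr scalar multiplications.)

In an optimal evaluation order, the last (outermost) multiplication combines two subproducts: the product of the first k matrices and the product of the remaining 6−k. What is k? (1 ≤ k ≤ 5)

2

Adjacent pairs: M₁M₂ = 46·44·2 = 4048; M₂M₃ = 44·2·7 = 616; M₃M₄ = 2·7·53 = 742; M₄M₅ = 7·53·29 = 10759; M₅M₆ = 53·29·75 = 115275.
Length 3: M₁..M₃: k=1: 0+616+46·44·7=14784; k=2: 4048+0+46·2·7=4692 → min 4692 | M₂..M₄: k=2: 0+742+44·2·53=5406; k=3: 616+0+44·7·53=16940 → min 5406 | M₃..M₅: k=3: 0+10759+2·7·29=11165; k=4: 742+0+2·53·29=3816 → min 3816 | M₄..M₆: k=4: 0+115275+7·53·75=143100; k=5: 10759+0+7·29·75=25984 → min 25984.
Length 4: M₁..M₄: k=1: 0+5406+46·44·53=112678; k=2: 4048+742+46·2·53=9666; k=3: 4692+0+46·7·53=21758 → min 9666 | M₂..M₅: k=2: 0+3816+44·2·29=6368; k=3: 616+10759+44·7·29=20307; k=4: 5406+0+44·53·29=73034 → min 6368 | M₃..M₆: k=3: 0+25984+2·7·75=27034; k=4: 742+115275+2·53·75=123967; k=5: 3816+0+2·29·75=8166 → min 8166.
Length 5: M₁..M₅: k=1: 0+6368+46·44·29=65064; k=2: 4048+3816+46·2·29=10532; k=3: 4692+10759+46·7·29=24789; k=4: 9666+0+46·53·29=80368 → min 10532 | M₂..M₆: k=2: 0+8166+44·2·75=14766; k=3: 616+25984+44·7·75=49700; k=4: 5406+115275+44·53·75=295581; k=5: 6368+0+44·29·75=102068 → min 14766.
Top-level splits: k=1: (M₁..M₁)·(M₂..M₆) → 0+14766+46·44·75 = 166566; k=2: (M₁..M₂)·(M₃..M₆) → 4048+8166+46·2·75 = 19114; k=3: (M₁..M₃)·(M₄..M₆) → 4692+25984+46·7·75 = 54826; k=4: (M₁..M₄)·(M₅..M₆) → 9666+115275+46·53·75 = 307791; k=5: (M₁..M₅)·(M₆..M₆) → 10532+0+46·29·75 = 110582.
Best split is after M₂, i.e. k = 2.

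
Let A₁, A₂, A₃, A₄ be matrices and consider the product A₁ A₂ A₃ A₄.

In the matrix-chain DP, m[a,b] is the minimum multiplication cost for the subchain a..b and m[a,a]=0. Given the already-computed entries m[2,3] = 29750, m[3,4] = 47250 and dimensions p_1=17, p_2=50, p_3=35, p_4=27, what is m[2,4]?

m[2,4] = min over k∈[2,3] of m[2,k]+m[k+1,4]+p_{1}·p_k·p_{4}.
k=2: 0 + 47250 + 17·50·27 = 70200; k=3: 29750 + 0 + 17·35·27 = 45815.
Minimum: 45815 at k=3.

45815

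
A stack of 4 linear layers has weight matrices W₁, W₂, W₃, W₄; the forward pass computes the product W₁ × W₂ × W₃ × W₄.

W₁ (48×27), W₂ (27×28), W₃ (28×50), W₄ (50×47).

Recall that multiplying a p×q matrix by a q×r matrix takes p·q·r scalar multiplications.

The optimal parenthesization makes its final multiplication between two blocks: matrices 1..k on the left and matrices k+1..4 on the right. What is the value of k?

Adjacent pairs: W₁W₂ = 48·27·28 = 36288; W₂W₃ = 27·28·50 = 37800; W₃W₄ = 28·50·47 = 65800.
Length 3: W₁..W₃: k=1: 0+37800+48·27·50=102600; k=2: 36288+0+48·28·50=103488 → min 102600 | W₂..W₄: k=2: 0+65800+27·28·47=101332; k=3: 37800+0+27·50·47=101250 → min 101250.
Top-level splits: k=1: (W₁..W₁)·(W₂..W₄) → 0+101250+48·27·47 = 162162; k=2: (W₁..W₂)·(W₃..W₄) → 36288+65800+48·28·47 = 165256; k=3: (W₁..W₃)·(W₄..W₄) → 102600+0+48·50·47 = 215400.
Best split is after W₁, i.e. k = 1.

1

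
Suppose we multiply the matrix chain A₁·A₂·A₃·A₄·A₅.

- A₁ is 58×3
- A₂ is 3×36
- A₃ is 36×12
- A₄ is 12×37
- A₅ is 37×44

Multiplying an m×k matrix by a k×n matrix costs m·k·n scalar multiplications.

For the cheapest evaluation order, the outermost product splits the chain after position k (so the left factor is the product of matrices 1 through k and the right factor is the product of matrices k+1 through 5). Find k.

Adjacent pairs: A₁A₂ = 58·3·36 = 6264; A₂A₃ = 3·36·12 = 1296; A₃A₄ = 36·12·37 = 15984; A₄A₅ = 12·37·44 = 19536.
Length 3: A₁..A₃: k=1: 0+1296+58·3·12=3384; k=2: 6264+0+58·36·12=31320 → min 3384 | A₂..A₄: k=2: 0+15984+3·36·37=19980; k=3: 1296+0+3·12·37=2628 → min 2628 | A₃..A₅: k=3: 0+19536+36·12·44=38544; k=4: 15984+0+36·37·44=74592 → min 38544.
Length 4: A₁..A₄: k=1: 0+2628+58·3·37=9066; k=2: 6264+15984+58·36·37=99504; k=3: 3384+0+58·12·37=29136 → min 9066 | A₂..A₅: k=2: 0+38544+3·36·44=43296; k=3: 1296+19536+3·12·44=22416; k=4: 2628+0+3·37·44=7512 → min 7512.
Top-level splits: k=1: (A₁..A₁)·(A₂..A₅) → 0+7512+58·3·44 = 15168; k=2: (A₁..A₂)·(A₃..A₅) → 6264+38544+58·36·44 = 136680; k=3: (A₁..A₃)·(A₄..A₅) → 3384+19536+58·12·44 = 53544; k=4: (A₁..A₄)·(A₅..A₅) → 9066+0+58·37·44 = 103490.
Best split is after A₁, i.e. k = 1.

1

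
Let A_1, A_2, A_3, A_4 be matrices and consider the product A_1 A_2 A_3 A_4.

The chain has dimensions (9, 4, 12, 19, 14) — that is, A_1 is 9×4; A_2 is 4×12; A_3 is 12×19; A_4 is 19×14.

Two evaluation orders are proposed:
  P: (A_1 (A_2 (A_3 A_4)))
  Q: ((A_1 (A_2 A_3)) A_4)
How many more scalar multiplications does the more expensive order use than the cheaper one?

378

Order P = (A_1 (A_2 (A_3 A_4))): (A_3 A_4): 12×19 by 19×14 → 12×14, cost 12·19·14 = 3192; (A_2 (A_3 A_4)): 4×12 by 12×14 → 4×14, cost 4·12·14 = 672; cumulative 3864; (A_1 (A_2 (A_3 A_4))): 9×4 by 4×14 → 9×14, cost 9·4·14 = 504; cumulative 4368. Total 4368.
Order Q = ((A_1 (A_2 A_3)) A_4): (A_2 A_3): 4×12 by 12×19 → 4×19, cost 4·12·19 = 912; (A_1 (A_2 A_3)): 9×4 by 4×19 → 9×19, cost 9·4·19 = 684; cumulative 1596; ((A_1 (A_2 A_3)) A_4): 9×19 by 19×14 → 9×14, cost 9·19·14 = 2394; cumulative 3990. Total 3990.
Difference: |4368 − 3990| = 378.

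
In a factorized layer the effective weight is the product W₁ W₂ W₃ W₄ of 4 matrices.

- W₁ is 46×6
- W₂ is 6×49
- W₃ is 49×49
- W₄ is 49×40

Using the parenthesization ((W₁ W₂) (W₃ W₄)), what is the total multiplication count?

(W₁ W₂): 46×6 by 6×49 → 46×49, cost 46·6·49 = 13524
(W₃ W₄): 49×49 by 49×40 → 49×40, cost 49·49·40 = 96040
((W₁ W₂) (W₃ W₄)): 46×49 by 49×40 → 46×40, cost 46·49·40 = 90160; cumulative 199724
Total: 199724 scalar multiplications.

199724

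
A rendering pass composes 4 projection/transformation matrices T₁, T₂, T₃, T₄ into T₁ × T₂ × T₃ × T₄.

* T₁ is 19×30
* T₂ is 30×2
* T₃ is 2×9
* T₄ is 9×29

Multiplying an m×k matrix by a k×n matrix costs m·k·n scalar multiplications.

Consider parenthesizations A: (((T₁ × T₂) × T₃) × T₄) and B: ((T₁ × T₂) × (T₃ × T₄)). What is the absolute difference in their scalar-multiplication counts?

Order A = (((T₁ × T₂) × T₃) × T₄): (T₁ × T₂): 19×30 by 30×2 → 19×2, cost 19·30·2 = 1140; ((T₁ × T₂) × T₃): 19×2 by 2×9 → 19×9, cost 19·2·9 = 342; cumulative 1482; (((T₁ × T₂) × T₃) × T₄): 19×9 by 9×29 → 19×29, cost 19·9·29 = 4959; cumulative 6441. Total 6441.
Order B = ((T₁ × T₂) × (T₃ × T₄)): (T₁ × T₂): 19×30 by 30×2 → 19×2, cost 19·30·2 = 1140; (T₃ × T₄): 2×9 by 9×29 → 2×29, cost 2·9·29 = 522; ((T₁ × T₂) × (T₃ × T₄)): 19×2 by 2×29 → 19×29, cost 19·2·29 = 1102; cumulative 2764. Total 2764.
Difference: |6441 − 2764| = 3677.

3677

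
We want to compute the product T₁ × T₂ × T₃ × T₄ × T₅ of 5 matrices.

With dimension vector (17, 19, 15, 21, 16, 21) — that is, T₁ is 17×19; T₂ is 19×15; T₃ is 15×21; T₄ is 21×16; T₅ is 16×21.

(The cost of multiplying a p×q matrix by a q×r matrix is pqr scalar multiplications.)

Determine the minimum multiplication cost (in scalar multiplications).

Adjacent pairs: T₁T₂ = 17·19·15 = 4845; T₂T₃ = 19·15·21 = 5985; T₃T₄ = 15·21·16 = 5040; T₄T₅ = 21·16·21 = 7056.
Length 3: T₁..T₃: k=1: 0+5985+17·19·21=12768; k=2: 4845+0+17·15·21=10200 → min 10200 | T₂..T₄: k=2: 0+5040+19·15·16=9600; k=3: 5985+0+19·21·16=12369 → min 9600 | T₃..T₅: k=3: 0+7056+15·21·21=13671; k=4: 5040+0+15·16·21=10080 → min 10080.
Length 4: T₁..T₄: k=1: 0+9600+17·19·16=14768; k=2: 4845+5040+17·15·16=13965; k=3: 10200+0+17·21·16=15912 → min 13965 | T₂..T₅: k=2: 0+10080+19·15·21=16065; k=3: 5985+7056+19·21·21=21420; k=4: 9600+0+19·16·21=15984 → min 15984.
Length 5: T₁..T₅: k=1: 0+15984+17·19·21=22767; k=2: 4845+10080+17·15·21=20280; k=3: 10200+7056+17·21·21=24753; k=4: 13965+0+17·16·21=19677 → min 19677.
Optimal order: (((T₁ × T₂) × (T₃ × T₄)) × T₅) with cost 19677.

19677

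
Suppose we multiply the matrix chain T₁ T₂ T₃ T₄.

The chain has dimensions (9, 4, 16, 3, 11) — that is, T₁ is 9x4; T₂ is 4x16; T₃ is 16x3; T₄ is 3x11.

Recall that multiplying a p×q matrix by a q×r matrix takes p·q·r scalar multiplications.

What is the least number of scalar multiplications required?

Adjacent pairs: T₁T₂ = 9·4·16 = 576; T₂T₃ = 4·16·3 = 192; T₃T₄ = 16·3·11 = 528.
Length 3: T₁..T₃: k=1: 0+192+9·4·3=300; k=2: 576+0+9·16·3=1008 → min 300 | T₂..T₄: k=2: 0+528+4·16·11=1232; k=3: 192+0+4·3·11=324 → min 324.
Length 4: T₁..T₄: k=1: 0+324+9·4·11=720; k=2: 576+528+9·16·11=2688; k=3: 300+0+9·3·11=597 → min 597.
Optimal order: ((T₁ (T₂ T₃)) T₄) with cost 597.

597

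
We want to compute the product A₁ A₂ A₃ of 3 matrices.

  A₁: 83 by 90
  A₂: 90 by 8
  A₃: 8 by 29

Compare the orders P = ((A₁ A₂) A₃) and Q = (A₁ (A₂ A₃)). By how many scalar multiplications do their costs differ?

158494

Order P = ((A₁ A₂) A₃): (A₁ A₂): 83×90 by 90×8 → 83×8, cost 83·90·8 = 59760; ((A₁ A₂) A₃): 83×8 by 8×29 → 83×29, cost 83·8·29 = 19256; cumulative 79016. Total 79016.
Order Q = (A₁ (A₂ A₃)): (A₂ A₃): 90×8 by 8×29 → 90×29, cost 90·8·29 = 20880; (A₁ (A₂ A₃)): 83×90 by 90×29 → 83×29, cost 83·90·29 = 216630; cumulative 237510. Total 237510.
Difference: |79016 − 237510| = 158494.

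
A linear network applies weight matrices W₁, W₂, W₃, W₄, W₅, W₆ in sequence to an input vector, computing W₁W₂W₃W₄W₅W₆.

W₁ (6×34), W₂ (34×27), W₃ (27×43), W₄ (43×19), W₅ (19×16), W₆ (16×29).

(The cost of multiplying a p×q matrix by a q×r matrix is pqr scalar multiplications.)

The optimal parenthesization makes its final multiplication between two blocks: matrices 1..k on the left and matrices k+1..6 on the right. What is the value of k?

5

Adjacent pairs: W₁W₂ = 6·34·27 = 5508; W₂W₃ = 34·27·43 = 39474; W₃W₄ = 27·43·19 = 22059; W₄W₅ = 43·19·16 = 13072; W₅W₆ = 19·16·29 = 8816.
Length 3: W₁..W₃: k=1: 0+39474+6·34·43=48246; k=2: 5508+0+6·27·43=12474 → min 12474 | W₂..W₄: k=2: 0+22059+34·27·19=39501; k=3: 39474+0+34·43·19=67252 → min 39501 | W₃..W₅: k=3: 0+13072+27·43·16=31648; k=4: 22059+0+27·19·16=30267 → min 30267 | W₄..W₆: k=4: 0+8816+43·19·29=32509; k=5: 13072+0+43·16·29=33024 → min 32509.
Length 4: W₁..W₄: k=1: 0+39501+6·34·19=43377; k=2: 5508+22059+6·27·19=30645; k=3: 12474+0+6·43·19=17376 → min 17376 | W₂..W₅: k=2: 0+30267+34·27·16=44955; k=3: 39474+13072+34·43·16=75938; k=4: 39501+0+34·19·16=49837 → min 44955 | W₃..W₆: k=3: 0+32509+27·43·29=66178; k=4: 22059+8816+27·19·29=45752; k=5: 30267+0+27·16·29=42795 → min 42795.
Length 5: W₁..W₅: k=1: 0+44955+6·34·16=48219; k=2: 5508+30267+6·27·16=38367; k=3: 12474+13072+6·43·16=29674; k=4: 17376+0+6·19·16=19200 → min 19200 | W₂..W₆: k=2: 0+42795+34·27·29=69417; k=3: 39474+32509+34·43·29=114381; k=4: 39501+8816+34·19·29=67051; k=5: 44955+0+34·16·29=60731 → min 60731.
Top-level splits: k=1: (W₁..W₁)·(W₂..W₆) → 0+60731+6·34·29 = 66647; k=2: (W₁..W₂)·(W₃..W₆) → 5508+42795+6·27·29 = 53001; k=3: (W₁..W₃)·(W₄..W₆) → 12474+32509+6·43·29 = 52465; k=4: (W₁..W₄)·(W₅..W₆) → 17376+8816+6·19·29 = 29498; k=5: (W₁..W₅)·(W₆..W₆) → 19200+0+6·16·29 = 21984.
Best split is after W₅, i.e. k = 5.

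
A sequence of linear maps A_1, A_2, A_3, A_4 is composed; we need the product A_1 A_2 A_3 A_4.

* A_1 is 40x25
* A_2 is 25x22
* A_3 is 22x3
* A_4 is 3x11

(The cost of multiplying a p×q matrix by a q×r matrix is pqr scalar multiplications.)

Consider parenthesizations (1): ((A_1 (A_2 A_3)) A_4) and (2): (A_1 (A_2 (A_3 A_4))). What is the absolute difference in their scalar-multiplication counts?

Order (1) = ((A_1 (A_2 A_3)) A_4): (A_2 A_3): 25×22 by 22×3 → 25×3, cost 25·22·3 = 1650; (A_1 (A_2 A_3)): 40×25 by 25×3 → 40×3, cost 40·25·3 = 3000; cumulative 4650; ((A_1 (A_2 A_3)) A_4): 40×3 by 3×11 → 40×11, cost 40·3·11 = 1320; cumulative 5970. Total 5970.
Order (2) = (A_1 (A_2 (A_3 A_4))): (A_3 A_4): 22×3 by 3×11 → 22×11, cost 22·3·11 = 726; (A_2 (A_3 A_4)): 25×22 by 22×11 → 25×11, cost 25·22·11 = 6050; cumulative 6776; (A_1 (A_2 (A_3 A_4))): 40×25 by 25×11 → 40×11, cost 40·25·11 = 11000; cumulative 17776. Total 17776.
Difference: |5970 − 17776| = 11806.

11806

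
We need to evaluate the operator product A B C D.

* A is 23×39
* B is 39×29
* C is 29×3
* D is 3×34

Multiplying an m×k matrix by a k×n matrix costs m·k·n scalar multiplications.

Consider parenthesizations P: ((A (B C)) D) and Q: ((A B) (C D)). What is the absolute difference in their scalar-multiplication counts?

Order P = ((A (B C)) D): (B C): 39×29 by 29×3 → 39×3, cost 39·29·3 = 3393; (A (B C)): 23×39 by 39×3 → 23×3, cost 23·39·3 = 2691; cumulative 6084; ((A (B C)) D): 23×3 by 3×34 → 23×34, cost 23·3·34 = 2346; cumulative 8430. Total 8430.
Order Q = ((A B) (C D)): (A B): 23×39 by 39×29 → 23×29, cost 23·39·29 = 26013; (C D): 29×3 by 3×34 → 29×34, cost 29·3·34 = 2958; ((A B) (C D)): 23×29 by 29×34 → 23×34, cost 23·29·34 = 22678; cumulative 51649. Total 51649.
Difference: |8430 − 51649| = 43219.

43219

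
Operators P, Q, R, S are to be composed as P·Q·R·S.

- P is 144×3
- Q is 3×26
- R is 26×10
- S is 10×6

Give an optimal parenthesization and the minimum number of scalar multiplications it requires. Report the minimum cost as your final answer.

3552

Adjacent pairs: PQ = 144·3·26 = 11232; QR = 3·26·10 = 780; RS = 26·10·6 = 1560.
Length 3: P..R: k=1: 0+780+144·3·10=5100; k=2: 11232+0+144·26·10=48672 → min 5100 | Q..S: k=2: 0+1560+3·26·6=2028; k=3: 780+0+3·10·6=960 → min 960.
Length 4: P..S: k=1: 0+960+144·3·6=3552; k=2: 11232+1560+144·26·6=35256; k=3: 5100+0+144·10·6=13740 → min 3552.
Optimal parenthesization: (P·((Q·R)·S)) with cost 3552.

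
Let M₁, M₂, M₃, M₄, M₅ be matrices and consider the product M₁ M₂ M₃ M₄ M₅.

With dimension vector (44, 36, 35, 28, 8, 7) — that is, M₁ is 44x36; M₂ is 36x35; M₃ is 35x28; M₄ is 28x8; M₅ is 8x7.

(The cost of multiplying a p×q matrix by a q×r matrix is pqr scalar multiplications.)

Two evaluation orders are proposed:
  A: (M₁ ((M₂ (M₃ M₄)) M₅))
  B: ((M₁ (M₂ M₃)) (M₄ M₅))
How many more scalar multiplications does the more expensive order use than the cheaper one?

58800

Order A = (M₁ ((M₂ (M₃ M₄)) M₅)): (M₃ M₄): 35×28 by 28×8 → 35×8, cost 35·28·8 = 7840; (M₂ (M₃ M₄)): 36×35 by 35×8 → 36×8, cost 36·35·8 = 10080; cumulative 17920; ((M₂ (M₃ M₄)) M₅): 36×8 by 8×7 → 36×7, cost 36·8·7 = 2016; cumulative 19936; (M₁ ((M₂ (M₃ M₄)) M₅)): 44×36 by 36×7 → 44×7, cost 44·36·7 = 11088; cumulative 31024. Total 31024.
Order B = ((M₁ (M₂ M₃)) (M₄ M₅)): (M₂ M₃): 36×35 by 35×28 → 36×28, cost 36·35·28 = 35280; (M₁ (M₂ M₃)): 44×36 by 36×28 → 44×28, cost 44·36·28 = 44352; cumulative 79632; (M₄ M₅): 28×8 by 8×7 → 28×7, cost 28·8·7 = 1568; ((M₁ (M₂ M₃)) (M₄ M₅)): 44×28 by 28×7 → 44×7, cost 44·28·7 = 8624; cumulative 89824. Total 89824.
Difference: |31024 − 89824| = 58800.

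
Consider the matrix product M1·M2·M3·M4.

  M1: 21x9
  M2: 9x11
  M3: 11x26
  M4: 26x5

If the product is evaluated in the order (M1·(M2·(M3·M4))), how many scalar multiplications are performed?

2870

(M3·M4): 11×26 by 26×5 → 11×5, cost 11·26·5 = 1430
(M2·(M3·M4)): 9×11 by 11×5 → 9×5, cost 9·11·5 = 495; cumulative 1925
(M1·(M2·(M3·M4))): 21×9 by 9×5 → 21×5, cost 21·9·5 = 945; cumulative 2870
Total: 2870 scalar multiplications.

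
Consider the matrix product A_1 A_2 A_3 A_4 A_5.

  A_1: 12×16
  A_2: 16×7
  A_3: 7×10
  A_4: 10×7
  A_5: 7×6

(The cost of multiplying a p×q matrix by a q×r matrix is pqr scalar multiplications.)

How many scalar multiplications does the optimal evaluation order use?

2608

Adjacent pairs: A_1A_2 = 12·16·7 = 1344; A_2A_3 = 16·7·10 = 1120; A_3A_4 = 7·10·7 = 490; A_4A_5 = 10·7·6 = 420.
Length 3: A_1..A_3: k=1: 0+1120+12·16·10=3040; k=2: 1344+0+12·7·10=2184 → min 2184 | A_2..A_4: k=2: 0+490+16·7·7=1274; k=3: 1120+0+16·10·7=2240 → min 1274 | A_3..A_5: k=3: 0+420+7·10·6=840; k=4: 490+0+7·7·6=784 → min 784.
Length 4: A_1..A_4: k=1: 0+1274+12·16·7=2618; k=2: 1344+490+12·7·7=2422; k=3: 2184+0+12·10·7=3024 → min 2422 | A_2..A_5: k=2: 0+784+16·7·6=1456; k=3: 1120+420+16·10·6=2500; k=4: 1274+0+16·7·6=1946 → min 1456.
Length 5: A_1..A_5: k=1: 0+1456+12·16·6=2608; k=2: 1344+784+12·7·6=2632; k=3: 2184+420+12·10·6=3324; k=4: 2422+0+12·7·6=2926 → min 2608.
Optimal order: (A_1 (A_2 ((A_3 A_4) A_5))) with cost 2608.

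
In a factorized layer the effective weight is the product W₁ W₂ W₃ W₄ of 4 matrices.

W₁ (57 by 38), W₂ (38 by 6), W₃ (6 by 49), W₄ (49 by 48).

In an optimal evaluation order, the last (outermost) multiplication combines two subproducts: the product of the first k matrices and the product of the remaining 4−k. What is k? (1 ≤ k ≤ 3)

Adjacent pairs: W₁W₂ = 57·38·6 = 12996; W₂W₃ = 38·6·49 = 11172; W₃W₄ = 6·49·48 = 14112.
Length 3: W₁..W₃: k=1: 0+11172+57·38·49=117306; k=2: 12996+0+57·6·49=29754 → min 29754 | W₂..W₄: k=2: 0+14112+38·6·48=25056; k=3: 11172+0+38·49·48=100548 → min 25056.
Top-level splits: k=1: (W₁..W₁)·(W₂..W₄) → 0+25056+57·38·48 = 129024; k=2: (W₁..W₂)·(W₃..W₄) → 12996+14112+57·6·48 = 43524; k=3: (W₁..W₃)·(W₄..W₄) → 29754+0+57·49·48 = 163818.
Best split is after W₂, i.e. k = 2.

2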